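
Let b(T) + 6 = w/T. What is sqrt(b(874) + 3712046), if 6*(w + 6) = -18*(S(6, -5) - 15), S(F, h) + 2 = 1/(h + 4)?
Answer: 4*sqrt(44305286078)/437 ≈ 1926.7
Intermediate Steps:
S(F, h) = -2 + 1/(4 + h) (S(F, h) = -2 + 1/(h + 4) = -2 + 1/(4 + h))
w = 48 (w = -6 + (-18*((-7 - 2*(-5))/(4 - 5) - 15))/6 = -6 + (-18*((-7 + 10)/(-1) - 15))/6 = -6 + (-18*(-1*3 - 15))/6 = -6 + (-18*(-3 - 15))/6 = -6 + (-18*(-18))/6 = -6 + (1/6)*324 = -6 + 54 = 48)
b(T) = -6 + 48/T
sqrt(b(874) + 3712046) = sqrt((-6 + 48/874) + 3712046) = sqrt((-6 + 48*(1/874)) + 3712046) = sqrt((-6 + 24/437) + 3712046) = sqrt(-2598/437 + 3712046) = sqrt(1622161504/437) = 4*sqrt(44305286078)/437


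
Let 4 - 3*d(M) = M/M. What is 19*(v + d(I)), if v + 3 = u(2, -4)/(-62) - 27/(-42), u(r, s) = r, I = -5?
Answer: -11457/434 ≈ -26.399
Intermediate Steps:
v = -1037/434 (v = -3 + (2/(-62) - 27/(-42)) = -3 + (2*(-1/62) - 27*(-1/42)) = -3 + (-1/31 + 9/14) = -3 + 265/434 = -1037/434 ≈ -2.3894)
d(M) = 1 (d(M) = 4/3 - M/(3*M) = 4/3 - ⅓*1 = 4/3 - ⅓ = 1)
19*(v + d(I)) = 19*(-1037/434 + 1) = 19*(-603/434) = -11457/434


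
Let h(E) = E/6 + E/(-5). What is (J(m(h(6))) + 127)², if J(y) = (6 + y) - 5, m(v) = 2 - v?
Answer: 423801/25 ≈ 16952.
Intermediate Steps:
h(E) = -E/30 (h(E) = E*(⅙) + E*(-⅕) = E/6 - E/5 = -E/30)
J(y) = 1 + y
(J(m(h(6))) + 127)² = ((1 + (2 - (-1)*6/30)) + 127)² = ((1 + (2 - 1*(-⅕))) + 127)² = ((1 + (2 + ⅕)) + 127)² = ((1 + 11/5) + 127)² = (16/5 + 127)² = (651/5)² = 423801/25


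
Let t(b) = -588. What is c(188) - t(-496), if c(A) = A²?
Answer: 35932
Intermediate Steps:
c(188) - t(-496) = 188² - 1*(-588) = 35344 + 588 = 35932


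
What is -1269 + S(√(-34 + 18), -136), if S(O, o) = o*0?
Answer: -1269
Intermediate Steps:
S(O, o) = 0
-1269 + S(√(-34 + 18), -136) = -1269 + 0 = -1269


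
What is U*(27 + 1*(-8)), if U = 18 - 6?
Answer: 228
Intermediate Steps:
U = 12
U*(27 + 1*(-8)) = 12*(27 + 1*(-8)) = 12*(27 - 8) = 12*19 = 228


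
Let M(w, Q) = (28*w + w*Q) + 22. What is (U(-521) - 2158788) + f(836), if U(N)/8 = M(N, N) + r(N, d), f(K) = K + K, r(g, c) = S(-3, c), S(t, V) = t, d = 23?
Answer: -102140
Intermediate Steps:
M(w, Q) = 22 + 28*w + Q*w (M(w, Q) = (28*w + Q*w) + 22 = 22 + 28*w + Q*w)
r(g, c) = -3
f(K) = 2*K
U(N) = 152 + 8*N² + 224*N (U(N) = 8*((22 + 28*N + N*N) - 3) = 8*((22 + 28*N + N²) - 3) = 8*((22 + N² + 28*N) - 3) = 8*(19 + N² + 28*N) = 152 + 8*N² + 224*N)
(U(-521) - 2158788) + f(836) = ((152 + 8*(-521)² + 224*(-521)) - 2158788) + 2*836 = ((152 + 8*271441 - 116704) - 2158788) + 1672 = ((152 + 2171528 - 116704) - 2158788) + 1672 = (2054976 - 2158788) + 1672 = -103812 + 1672 = -102140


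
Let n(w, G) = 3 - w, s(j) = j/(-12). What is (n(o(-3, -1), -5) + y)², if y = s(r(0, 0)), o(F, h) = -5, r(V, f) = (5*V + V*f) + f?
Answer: 64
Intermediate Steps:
r(V, f) = f + 5*V + V*f
s(j) = -j/12 (s(j) = j*(-1/12) = -j/12)
y = 0 (y = -(0 + 5*0 + 0*0)/12 = -(0 + 0 + 0)/12 = -1/12*0 = 0)
(n(o(-3, -1), -5) + y)² = ((3 - 1*(-5)) + 0)² = ((3 + 5) + 0)² = (8 + 0)² = 8² = 64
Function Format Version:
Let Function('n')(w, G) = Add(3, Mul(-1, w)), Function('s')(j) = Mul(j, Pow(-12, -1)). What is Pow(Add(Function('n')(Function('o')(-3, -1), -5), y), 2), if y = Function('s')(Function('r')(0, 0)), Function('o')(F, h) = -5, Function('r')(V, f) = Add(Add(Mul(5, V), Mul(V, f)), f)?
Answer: 64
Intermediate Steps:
Function('r')(V, f) = Add(f, Mul(5, V), Mul(V, f))
Function('s')(j) = Mul(Rational(-1, 12), j) (Function('s')(j) = Mul(j, Rational(-1, 12)) = Mul(Rational(-1, 12), j))
y = 0 (y = Mul(Rational(-1, 12), Add(0, Mul(5, 0), Mul(0, 0))) = Mul(Rational(-1, 12), Add(0, 0, 0)) = Mul(Rational(-1, 12), 0) = 0)
Pow(Add(Function('n')(Function('o')(-3, -1), -5), y), 2) = Pow(Add(Add(3, Mul(-1, -5)), 0), 2) = Pow(Add(Add(3, 5), 0), 2) = Pow(Add(8, 0), 2) = Pow(8, 2) = 64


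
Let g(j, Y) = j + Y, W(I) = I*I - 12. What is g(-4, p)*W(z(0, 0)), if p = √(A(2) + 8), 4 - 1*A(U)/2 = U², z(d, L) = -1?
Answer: 44 - 22*√2 ≈ 12.887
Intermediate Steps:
A(U) = 8 - 2*U²
W(I) = -12 + I² (W(I) = I² - 12 = -12 + I²)
p = 2*√2 (p = √((8 - 2*2²) + 8) = √((8 - 2*4) + 8) = √((8 - 8) + 8) = √(0 + 8) = √8 = 2*√2 ≈ 2.8284)
g(j, Y) = Y + j
g(-4, p)*W(z(0, 0)) = (2*√2 - 4)*(-12 + (-1)²) = (-4 + 2*√2)*(-12 + 1) = (-4 + 2*√2)*(-11) = 44 - 22*√2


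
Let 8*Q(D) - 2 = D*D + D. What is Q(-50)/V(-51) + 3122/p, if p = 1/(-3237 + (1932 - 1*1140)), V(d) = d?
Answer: -778596193/102 ≈ -7.6333e+6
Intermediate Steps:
Q(D) = 1/4 + D/8 + D**2/8 (Q(D) = 1/4 + (D*D + D)/8 = 1/4 + (D**2 + D)/8 = 1/4 + (D + D**2)/8 = 1/4 + (D/8 + D**2/8) = 1/4 + D/8 + D**2/8)
p = -1/2445 (p = 1/(-3237 + (1932 - 1140)) = 1/(-3237 + 792) = 1/(-2445) = -1/2445 ≈ -0.00040900)
Q(-50)/V(-51) + 3122/p = (1/4 + (1/8)*(-50) + (1/8)*(-50)**2)/(-51) + 3122/(-1/2445) = (1/4 - 25/4 + (1/8)*2500)*(-1/51) + 3122*(-2445) = (1/4 - 25/4 + 625/2)*(-1/51) - 7633290 = (613/2)*(-1/51) - 7633290 = -613/102 - 7633290 = -778596193/102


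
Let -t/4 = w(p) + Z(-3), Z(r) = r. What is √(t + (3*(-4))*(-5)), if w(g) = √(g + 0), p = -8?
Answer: 2*√(18 - 2*I*√2) ≈ 8.5113 - 0.66463*I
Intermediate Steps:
w(g) = √g
t = 12 - 8*I*√2 (t = -4*(√(-8) - 3) = -4*(2*I*√2 - 3) = -4*(-3 + 2*I*√2) = 12 - 8*I*√2 ≈ 12.0 - 11.314*I)
√(t + (3*(-4))*(-5)) = √((12 - 8*I*√2) + (3*(-4))*(-5)) = √((12 - 8*I*√2) - 12*(-5)) = √((12 - 8*I*√2) + 60) = √(72 - 8*I*√2)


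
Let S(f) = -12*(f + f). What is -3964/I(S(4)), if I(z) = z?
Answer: 991/24 ≈ 41.292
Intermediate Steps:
S(f) = -24*f
-3964/I(S(4)) = -3964/((-24*4)) = -3964/(-96) = -3964*(-1/96) = 991/24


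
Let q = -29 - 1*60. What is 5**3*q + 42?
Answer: -11083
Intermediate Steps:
q = -89 (q = -29 - 60 = -89)
5**3*q + 42 = 5**3*(-89) + 42 = 125*(-89) + 42 = -11125 + 42 = -11083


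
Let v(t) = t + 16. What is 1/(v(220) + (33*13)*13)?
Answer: 1/5813 ≈ 0.00017203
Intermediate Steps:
v(t) = 16 + t
1/(v(220) + (33*13)*13) = 1/((16 + 220) + (33*13)*13) = 1/(236 + 429*13) = 1/(236 + 5577) = 1/5813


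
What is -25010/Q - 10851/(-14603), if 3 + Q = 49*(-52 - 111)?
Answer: 2658356/686341 ≈ 3.8732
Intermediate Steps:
Q = -7990 (Q = -3 + 49*(-52 - 111) = -3 + 49*(-163) = -3 - 7987 = -7990)
-25010/Q - 10851/(-14603) = -25010/(-7990) - 10851/(-14603) = -25010*(-1/7990) - 10851*(-1/14603) = 2501/799 + 10851/14603 = 2658356/686341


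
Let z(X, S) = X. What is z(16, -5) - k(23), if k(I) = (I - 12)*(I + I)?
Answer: -490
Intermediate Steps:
k(I) = 2*I*(-12 + I) (k(I) = (-12 + I)*(2*I) = 2*I*(-12 + I))
z(16, -5) - k(23) = 16 - 2*23*(-12 + 23) = 16 - 2*23*11 = 16 - 1*506 = 16 - 506 = -490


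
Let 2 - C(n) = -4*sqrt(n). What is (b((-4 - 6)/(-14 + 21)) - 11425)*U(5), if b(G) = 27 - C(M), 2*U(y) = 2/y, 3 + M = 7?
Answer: -11408/5 ≈ -2281.6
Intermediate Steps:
M = 4 (M = -3 + 7 = 4)
C(n) = 2 + 4*sqrt(n) (C(n) = 2 - (-4)*sqrt(n) = 2 + 4*sqrt(n))
U(y) = 1/y (U(y) = (2/y)/2 = 1/y)
b(G) = 17 (b(G) = 27 - (2 + 4*sqrt(4)) = 27 - (2 + 4*2) = 27 - (2 + 8) = 27 - 1*10 = 27 - 10 = 17)
(b((-4 - 6)/(-14 + 21)) - 11425)*U(5) = (17 - 11425)/5 = -11408*1/5 = -11408/5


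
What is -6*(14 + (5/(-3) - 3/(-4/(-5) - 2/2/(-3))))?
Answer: -988/17 ≈ -58.118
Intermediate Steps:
-6*(14 + (5/(-3) - 3/(-4/(-5) - 2/2/(-3)))) = -6*(14 + (5*(-1/3) - 3/(-4*(-1/5) - 2*1/2*(-1/3)))) = -6*(14 + (-5/3 - 3/(4/5 - 1*(-1/3)))) = -6*(14 + (-5/3 - 3/(4/5 + 1/3))) = -6*(14 + (-5/3 - 3/17/15)) = -6*(14 + (-5/3 - 3*15/17)) = -6*(14 + (-5/3 - 45/17)) = -6*(14 - 220/51) = -6*494/51 = -988/17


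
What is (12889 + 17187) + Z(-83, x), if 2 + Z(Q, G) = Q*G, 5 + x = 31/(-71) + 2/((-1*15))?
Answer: 32521166/1065 ≈ 30536.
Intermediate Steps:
x = -5932/1065 (x = -5 + (31/(-71) + 2/((-1*15))) = -5 + (31*(-1/71) + 2/(-15)) = -5 + (-31/71 + 2*(-1/15)) = -5 + (-31/71 - 2/15) = -5 - 607/1065 = -5932/1065 ≈ -5.5700)
Z(Q, G) = -2 + G*Q (Z(Q, G) = -2 + Q*G = -2 + G*Q)
(12889 + 17187) + Z(-83, x) = (12889 + 17187) + (-2 - 5932/1065*(-83)) = 30076 + (-2 + 492356/1065) = 30076 + 490226/1065 = 32521166/1065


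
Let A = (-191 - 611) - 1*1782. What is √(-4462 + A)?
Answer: I*√7046 ≈ 83.94*I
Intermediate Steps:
A = -2584 (A = -802 - 1782 = -2584)
√(-4462 + A) = √(-4462 - 2584) = √(-7046) = I*√7046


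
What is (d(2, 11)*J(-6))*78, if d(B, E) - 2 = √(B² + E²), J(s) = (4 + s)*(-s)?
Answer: -1872 - 4680*√5 ≈ -12337.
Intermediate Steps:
J(s) = -s*(4 + s)
d(B, E) = 2 + √(B² + E²)
(d(2, 11)*J(-6))*78 = ((2 + √(2² + 11²))*(-1*(-6)*(4 - 6)))*78 = ((2 + √(4 + 121))*(-1*(-6)*(-2)))*78 = ((2 + √125)*(-12))*78 = ((2 + 5*√5)*(-12))*78 = (-24 - 60*√5)*78 = -1872 - 4680*√5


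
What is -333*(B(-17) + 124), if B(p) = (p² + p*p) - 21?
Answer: -226773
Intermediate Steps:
B(p) = -21 + 2*p² (B(p) = (p² + p²) - 21 = 2*p² - 21 = -21 + 2*p²)
-333*(B(-17) + 124) = -333*((-21 + 2*(-17)²) + 124) = -333*((-21 + 2*289) + 124) = -333*((-21 + 578) + 124) = -333*(557 + 124) = -333*681 = -226773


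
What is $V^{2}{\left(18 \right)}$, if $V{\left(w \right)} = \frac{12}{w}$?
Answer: $\frac{4}{9} \approx 0.44444$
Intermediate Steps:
$V^{2}{\left(18 \right)} = \left(\frac{12}{18}\right)^{2} = \left(12 \cdot \frac{1}{18}\right)^{2} = \left(\frac{2}{3}\right)^{2} = \frac{4}{9}$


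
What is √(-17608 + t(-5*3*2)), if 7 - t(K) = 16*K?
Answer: I*√17121 ≈ 130.85*I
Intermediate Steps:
t(K) = 7 - 16*K
√(-17608 + t(-5*3*2)) = √(-17608 + (7 - 16*(-5*3)*2)) = √(-17608 + (7 - (-240)*2)) = √(-17608 + (7 - 16*(-30))) = √(-17608 + (7 + 480)) = √(-17608 + 487) = √(-17121) = I*√17121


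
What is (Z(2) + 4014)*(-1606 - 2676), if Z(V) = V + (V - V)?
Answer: -17196512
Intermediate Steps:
Z(V) = V (Z(V) = V + 0 = V)
(Z(2) + 4014)*(-1606 - 2676) = (2 + 4014)*(-1606 - 2676) = 4016*(-4282) = -17196512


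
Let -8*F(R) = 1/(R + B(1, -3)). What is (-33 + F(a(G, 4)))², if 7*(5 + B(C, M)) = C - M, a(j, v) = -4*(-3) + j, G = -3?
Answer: 71487025/65536 ≈ 1090.8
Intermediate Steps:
a(j, v) = 12 + j
B(C, M) = -5 - M/7 + C/7 (B(C, M) = -5 + (C - M)/7 = -5 + (-M/7 + C/7) = -5 - M/7 + C/7)
F(R) = -1/(8*(-31/7 + R)) (F(R) = -1/(8*(R + (-5 - ⅐*(-3) + (⅐)*1))) = -1/(8*(R + (-5 + 3/7 + ⅐))) = -1/(8*(R - 31/7)) = -1/(8*(-31/7 + R)))
(-33 + F(a(G, 4)))² = (-33 - 7/(-248 + 56*(12 - 3)))² = (-33 - 7/(-248 + 56*9))² = (-33 - 7/(-248 + 504))² = (-33 - 7/256)² = (-8455/256)² = 71487025/65536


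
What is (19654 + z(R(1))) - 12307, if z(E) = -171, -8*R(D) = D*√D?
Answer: 7176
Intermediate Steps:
R(D) = -D^(3/2)/8 (R(D) = -D*√D/8 = -D^(3/2)/8)
(19654 + z(R(1))) - 12307 = (19654 - 171) - 12307 = 19483 - 12307 = 7176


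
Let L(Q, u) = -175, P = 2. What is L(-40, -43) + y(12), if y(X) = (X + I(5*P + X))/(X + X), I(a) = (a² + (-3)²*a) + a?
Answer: -871/6 ≈ -145.17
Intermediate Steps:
I(a) = a² + 10*a (I(a) = (a² + 9*a) + a = a² + 10*a)
y(X) = (X + (10 + X)*(20 + X))/(2*X) (y(X) = (X + (5*2 + X)*(10 + (5*2 + X)))/(X + X) = (X + (10 + X)*(10 + (10 + X)))/((2*X)) = (X + (10 + X)*(20 + X))*(1/(2*X)) = (X + (10 + X)*(20 + X))/(2*X))
L(-40, -43) + y(12) = -175 + (31/2 + (½)*12 + 100/12) = -175 + (31/2 + 6 + 100*(1/12)) = -175 + (31/2 + 6 + 25/3) = -175 + 179/6 = -871/6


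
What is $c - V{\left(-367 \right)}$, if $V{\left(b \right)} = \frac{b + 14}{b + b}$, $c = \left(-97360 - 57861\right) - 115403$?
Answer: $- \frac{198638369}{734} \approx -2.7062 \cdot 10^{5}$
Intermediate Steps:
$c = -270624$ ($c = -155221 - 115403 = -270624$)
$V{\left(b \right)} = \frac{14 + b}{2 b}$
$c - V{\left(-367 \right)} = -270624 - \frac{14 - 367}{2 \left(-367\right)} = -270624 - \frac{1}{2} \left(- \frac{1}{367}\right) \left(-353\right) = -270624 - \frac{353}{734} = - \frac{198638369}{734}$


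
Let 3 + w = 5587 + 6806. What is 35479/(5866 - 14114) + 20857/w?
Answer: -133778137/51096360 ≈ -2.6182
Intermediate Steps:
w = 12390 (w = -3 + (5587 + 6806) = -3 + 12393 = 12390)
35479/(5866 - 14114) + 20857/w = 35479/(5866 - 14114) + 20857/12390 = 35479/(-8248) + 20857*(1/12390) = 35479*(-1/8248) + 20857/12390 = -35479/8248 + 20857/12390 = -133778137/51096360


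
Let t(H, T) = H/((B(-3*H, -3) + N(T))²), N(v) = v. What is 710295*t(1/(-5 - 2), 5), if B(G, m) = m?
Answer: -710295/28 ≈ -25368.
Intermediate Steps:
t(H, T) = H/(-3 + T)² (t(H, T) = H/((-3 + T)²) = H/(-3 + T)²)
710295*t(1/(-5 - 2), 5) = 710295*(1/((-5 - 2)*(-3 + 5)²)) = 710295*(1/(-7*2²)) = 710295*(-⅐*¼) = 710295*(-1/28) = -710295/28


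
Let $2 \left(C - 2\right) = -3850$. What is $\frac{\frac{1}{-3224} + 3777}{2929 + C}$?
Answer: $\frac{12177047}{3243344} \approx 3.7545$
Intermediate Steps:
$C = -1923$ ($C = 2 + \frac{1}{2} \left(-3850\right) = 2 - 1925 = -1923$)
$\frac{\frac{1}{-3224} + 3777}{2929 + C} = \frac{\frac{1}{-3224} + 3777}{2929 - 1923} = \frac{- \frac{1}{3224} + 3777}{1006} = \frac{12177047}{3224} \cdot \frac{1}{1006} = \frac{12177047}{3243344}$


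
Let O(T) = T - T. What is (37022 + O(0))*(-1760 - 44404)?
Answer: -1709083608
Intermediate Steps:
O(T) = 0
(37022 + O(0))*(-1760 - 44404) = (37022 + 0)*(-1760 - 44404) = 37022*(-46164) = -1709083608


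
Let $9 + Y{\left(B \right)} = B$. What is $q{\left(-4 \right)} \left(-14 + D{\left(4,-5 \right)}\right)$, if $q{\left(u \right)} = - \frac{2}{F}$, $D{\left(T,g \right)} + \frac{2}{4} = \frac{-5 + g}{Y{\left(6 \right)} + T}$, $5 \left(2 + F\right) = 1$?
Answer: $- \frac{245}{9} \approx -27.222$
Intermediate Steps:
$F = - \frac{9}{5}$ ($F = -2 + \frac{1}{5} \cdot 1 = -2 + \frac{1}{5} = - \frac{9}{5} \approx -1.8$)
$Y{\left(B \right)} = -9 + B$
$D{\left(T,g \right)} = - \frac{1}{2} + \frac{-5 + g}{-3 + T}$ ($D{\left(T,g \right)} = - \frac{1}{2} + \frac{-5 + g}{\left(-9 + 6\right) + T} = - \frac{1}{2} + \frac{-5 + g}{-3 + T}$)
$q{\left(u \right)} = \frac{10}{9}$ ($q{\left(u \right)} = - \frac{2}{- \frac{9}{5}} = \left(-2\right) \left(- \frac{5}{9}\right) = \frac{10}{9}$)
$q{\left(-4 \right)} \left(-14 + D{\left(4,-5 \right)}\right) = \frac{10 \left(-14 + \frac{-7 - 4 + 2 \left(-5\right)}{2 \left(-3 + 4\right)}\right)}{9} = \frac{10 \left(-14 + \frac{-7 - 4 - 10}{2 \cdot 1}\right)}{9} = \frac{10 \left(-14 + \frac{1}{2} \cdot 1 \left(-21\right)\right)}{9} = \frac{10 \left(-14 - \frac{21}{2}\right)}{9} = \frac{10}{9} \left(- \frac{49}{2}\right) = - \frac{245}{9}$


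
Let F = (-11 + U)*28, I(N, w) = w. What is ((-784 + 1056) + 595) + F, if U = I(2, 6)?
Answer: 727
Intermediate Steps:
U = 6
F = -140 (F = (-11 + 6)*28 = -5*28 = -140)
((-784 + 1056) + 595) + F = ((-784 + 1056) + 595) - 140 = (272 + 595) - 140 = 867 - 140 = 727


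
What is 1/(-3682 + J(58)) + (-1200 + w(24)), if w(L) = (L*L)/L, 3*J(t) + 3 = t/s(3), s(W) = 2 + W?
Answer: -64899927/55187 ≈ -1176.0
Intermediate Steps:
J(t) = -1 + t/15 (J(t) = -1 + (t/(2 + 3))/3 = -1 + (t/5)/3 = -1 + t/15)
w(L) = L (w(L) = L**2/L = L)
1/(-3682 + J(58)) + (-1200 + w(24)) = 1/(-3682 + (-1 + (1/15)*58)) + (-1200 + 24) = 1/(-3682 + (-1 + 58/15)) - 1176 = 1/(-3682 + 43/15) - 1176 = 1/(-55187/15) - 1176 = -15/55187 - 1176 = -64899927/55187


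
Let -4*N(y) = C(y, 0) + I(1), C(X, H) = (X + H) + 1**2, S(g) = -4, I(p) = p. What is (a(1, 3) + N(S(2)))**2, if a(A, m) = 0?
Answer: 1/4 ≈ 0.25000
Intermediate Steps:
C(X, H) = 1 + H + X (C(X, H) = (H + X) + 1 = 1 + H + X)
N(y) = -1/2 - y/4 (N(y) = -((1 + 0 + y) + 1)/4 = -((1 + y) + 1)/4 = -(2 + y)/4 = -1/2 - y/4)
(a(1, 3) + N(S(2)))**2 = (0 + (-1/2 - 1/4*(-4)))**2 = (0 + (-1/2 + 1))**2 = (0 + 1/2)**2 = (1/2)**2 = 1/4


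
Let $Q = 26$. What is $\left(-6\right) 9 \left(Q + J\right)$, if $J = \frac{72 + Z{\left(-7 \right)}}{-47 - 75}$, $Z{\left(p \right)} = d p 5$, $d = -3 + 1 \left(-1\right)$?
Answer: $- \frac{79920}{61} \approx -1310.2$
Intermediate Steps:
$d = -4$ ($d = -3 - 1 = -4$)
$Z{\left(p \right)} = - 20 p$ ($Z{\left(p \right)} = - 4 p 5 = - 20 p$)
$J = - \frac{106}{61}$ ($J = \frac{72 - -140}{-47 - 75} = \frac{72 + 140}{-122} = 212 \left(- \frac{1}{122}\right) = - \frac{106}{61} \approx -1.7377$)
$\left(-6\right) 9 \left(Q + J\right) = \left(-6\right) 9 \left(26 - \frac{106}{61}\right) = \left(-54\right) \frac{1480}{61} = - \frac{79920}{61}$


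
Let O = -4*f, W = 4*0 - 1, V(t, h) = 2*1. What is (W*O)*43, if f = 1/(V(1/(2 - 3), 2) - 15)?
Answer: -172/13 ≈ -13.231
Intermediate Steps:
V(t, h) = 2
W = -1 (W = 0 - 1 = -1)
f = -1/13 (f = 1/(2 - 15) = 1/(-13) = -1/13 ≈ -0.076923)
O = 4/13 (O = -4*(-1/13) = 4/13 ≈ 0.30769)
(W*O)*43 = -1*4/13*43 = -4/13*43 = -172/13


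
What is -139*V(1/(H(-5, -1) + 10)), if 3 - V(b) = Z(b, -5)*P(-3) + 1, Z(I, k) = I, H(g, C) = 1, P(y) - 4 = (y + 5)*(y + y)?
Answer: -4170/11 ≈ -379.09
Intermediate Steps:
P(y) = 4 + 2*y*(5 + y) (P(y) = 4 + (y + 5)*(y + y) = 4 + (5 + y)*(2*y) = 4 + 2*y*(5 + y))
V(b) = 2 + 8*b (V(b) = 3 - (b*(4 + 2*(-3)**2 + 10*(-3)) + 1) = 3 - (b*(4 + 2*9 - 30) + 1) = 3 - (b*(4 + 18 - 30) + 1) = 3 - (b*(-8) + 1) = 3 - (-8*b + 1) = 3 - (1 - 8*b) = 3 + (-1 + 8*b) = 2 + 8*b)
-139*V(1/(H(-5, -1) + 10)) = -139*(2 + 8/(1 + 10)) = -139*(2 + 8/11) = -139*30/11 = -4170/11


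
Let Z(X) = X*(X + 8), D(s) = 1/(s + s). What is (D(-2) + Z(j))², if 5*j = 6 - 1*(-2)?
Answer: 2283121/10000 ≈ 228.31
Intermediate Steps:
D(s) = 1/(2*s)
j = 8/5 (j = (6 - 1*(-2))/5 = (6 + 2)/5 = (⅕)*8 = 8/5 ≈ 1.6000)
Z(X) = X*(8 + X)
(D(-2) + Z(j))² = ((½)/(-2) + 8*(8 + 8/5)/5)² = ((½)*(-½) + (8/5)*(48/5))² = (-¼ + 384/25)² = (1511/100)² = 2283121/10000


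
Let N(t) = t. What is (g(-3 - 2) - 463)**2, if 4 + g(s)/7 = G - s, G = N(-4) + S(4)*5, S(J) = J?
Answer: 118336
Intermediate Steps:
G = 16 (G = -4 + 4*5 = -4 + 20 = 16)
g(s) = 84 - 7*s (g(s) = -28 + 7*(16 - s) = -28 + (112 - 7*s) = 84 - 7*s)
(g(-3 - 2) - 463)**2 = ((84 - 7*(-3 - 2)) - 463)**2 = ((84 - 7*(-5)) - 463)**2 = ((84 + 35) - 463)**2 = (119 - 463)**2 = (-344)**2 = 118336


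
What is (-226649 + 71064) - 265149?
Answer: -420734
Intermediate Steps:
(-226649 + 71064) - 265149 = -155585 - 265149 = -420734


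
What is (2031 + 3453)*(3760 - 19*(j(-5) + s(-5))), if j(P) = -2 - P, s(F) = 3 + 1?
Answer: 19890468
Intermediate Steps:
s(F) = 4
(2031 + 3453)*(3760 - 19*(j(-5) + s(-5))) = (2031 + 3453)*(3760 - 19*((-2 - 1*(-5)) + 4)) = 5484*(3760 - 19*((-2 + 5) + 4)) = 5484*(3760 - 19*(3 + 4)) = 5484*(3760 - 19*7) = 5484*(3760 - 133) = 5484*3627 = 19890468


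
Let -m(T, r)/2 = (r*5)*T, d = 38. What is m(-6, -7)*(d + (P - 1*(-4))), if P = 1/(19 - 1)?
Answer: -52990/3 ≈ -17663.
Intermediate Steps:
m(T, r) = -10*T*r (m(T, r) = -2*r*5*T = -2*5*r*T = -10*T*r)
P = 1/18 ≈ 0.055556
m(-6, -7)*(d + (P - 1*(-4))) = (-10*(-6)*(-7))*(38 + (1/18 - 1*(-4))) = -420*(38 + (1/18 + 4)) = -420*(38 + 73/18) = -420*757/18 = -52990/3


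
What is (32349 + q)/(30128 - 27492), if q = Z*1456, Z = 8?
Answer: 43997/2636 ≈ 16.691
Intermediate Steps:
q = 11648 (q = 8*1456 = 11648)
(32349 + q)/(30128 - 27492) = (32349 + 11648)/(30128 - 27492) = 43997/2636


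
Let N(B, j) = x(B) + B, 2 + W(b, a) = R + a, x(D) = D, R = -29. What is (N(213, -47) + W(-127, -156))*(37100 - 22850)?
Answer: 3405750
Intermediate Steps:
W(b, a) = -31 + a (W(b, a) = -2 + (-29 + a) = -31 + a)
N(B, j) = 2*B (N(B, j) = B + B = 2*B)
(N(213, -47) + W(-127, -156))*(37100 - 22850) = (2*213 + (-31 - 156))*(37100 - 22850) = (426 - 187)*14250 = 239*14250 = 3405750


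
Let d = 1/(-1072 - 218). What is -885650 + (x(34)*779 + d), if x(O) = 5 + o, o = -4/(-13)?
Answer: -14783011723/16770 ≈ -8.8152e+5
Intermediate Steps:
o = 4/13 (o = -4*(-1/13) = 4/13 ≈ 0.30769)
d = -1/1290 (d = 1/(-1290) = -1/1290 ≈ -0.00077519)
x(O) = 69/13 (x(O) = 5 + 4/13 = 69/13)
-885650 + (x(34)*779 + d) = -885650 + ((69/13)*779 - 1/1290) = -885650 + (53751/13 - 1/1290) = -885650 + 69338777/16770 = -14783011723/16770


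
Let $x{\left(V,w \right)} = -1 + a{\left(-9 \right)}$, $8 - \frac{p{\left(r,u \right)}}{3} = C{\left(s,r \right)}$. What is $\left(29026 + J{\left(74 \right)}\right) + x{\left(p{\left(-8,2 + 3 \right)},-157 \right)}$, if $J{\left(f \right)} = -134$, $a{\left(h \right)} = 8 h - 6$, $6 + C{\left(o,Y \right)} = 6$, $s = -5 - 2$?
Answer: $28813$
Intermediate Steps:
$s = -7$
$C{\left(o,Y \right)} = 0$ ($C{\left(o,Y \right)} = -6 + 6 = 0$)
$p{\left(r,u \right)} = 24$ ($p{\left(r,u \right)} = 24 - 0 = 24 + 0 = 24$)
$a{\left(h \right)} = -6 + 8 h$
$x{\left(V,w \right)} = -79$ ($x{\left(V,w \right)} = -1 + \left(-6 + 8 \left(-9\right)\right) = -1 - 78 = -79$)
$\left(29026 + J{\left(74 \right)}\right) + x{\left(p{\left(-8,2 + 3 \right)},-157 \right)} = \left(29026 - 134\right) - 79 = 28892 - 79 = 28813$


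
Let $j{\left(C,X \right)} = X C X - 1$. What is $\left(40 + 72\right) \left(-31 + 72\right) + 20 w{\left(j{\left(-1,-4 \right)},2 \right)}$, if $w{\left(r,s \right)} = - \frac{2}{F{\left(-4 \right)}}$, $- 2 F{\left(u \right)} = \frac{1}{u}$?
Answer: $4272$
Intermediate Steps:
$F{\left(u \right)} = - \frac{1}{2 u}$
$j{\left(C,X \right)} = -1 + C X^{2}$ ($j{\left(C,X \right)} = C X X - 1 = C X^{2} - 1 = -1 + C X^{2}$)
$w{\left(r,s \right)} = -16$ ($w{\left(r,s \right)} = - \frac{2}{\left(- \frac{1}{2}\right) \frac{1}{-4}} = - \frac{2}{\left(- \frac{1}{2}\right) \left(- \frac{1}{4}\right)} = - 2 \frac{1}{\frac{1}{8}} = \left(-2\right) 8 = -16$)
$\left(40 + 72\right) \left(-31 + 72\right) + 20 w{\left(j{\left(-1,-4 \right)},2 \right)} = \left(40 + 72\right) \left(-31 + 72\right) + 20 \left(-16\right) = 112 \cdot 41 - 320 = 4592 - 320 = 4272$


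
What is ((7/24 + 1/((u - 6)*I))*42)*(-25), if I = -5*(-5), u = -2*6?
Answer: -3647/12 ≈ -303.92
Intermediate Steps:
u = -12
I = 25
((7/24 + 1/((u - 6)*I))*42)*(-25) = ((7/24 + 1/(-12 - 6*25))*42)*(-25) = ((7*(1/24) + (1/25)/(-18))*42)*(-25) = ((7/24 - 1/18*1/25)*42)*(-25) = ((7/24 - 1/450)*42)*(-25) = ((521/1800)*42)*(-25) = (3647/300)*(-25) = -3647/12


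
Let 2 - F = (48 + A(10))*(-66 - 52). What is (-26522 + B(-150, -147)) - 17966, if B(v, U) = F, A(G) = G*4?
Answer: -34102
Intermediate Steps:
A(G) = 4*G
F = 10386 (F = 2 - (48 + 4*10)*(-66 - 52) = 2 - (48 + 40)*(-118) = 2 - 88*(-118) = 2 - 1*(-10384) = 2 + 10384 = 10386)
B(v, U) = 10386
(-26522 + B(-150, -147)) - 17966 = (-26522 + 10386) - 17966 = -16136 - 17966 = -34102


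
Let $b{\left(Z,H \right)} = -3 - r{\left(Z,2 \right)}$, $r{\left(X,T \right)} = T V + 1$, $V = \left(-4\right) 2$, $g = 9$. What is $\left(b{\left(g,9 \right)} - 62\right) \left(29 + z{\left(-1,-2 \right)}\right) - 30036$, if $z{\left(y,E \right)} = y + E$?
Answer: $-31336$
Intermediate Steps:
$V = -8$
$z{\left(y,E \right)} = E + y$
$r{\left(X,T \right)} = 1 - 8 T$ ($r{\left(X,T \right)} = T \left(-8\right) + 1 = - 8 T + 1 = 1 - 8 T$)
$b{\left(Z,H \right)} = 12$ ($b{\left(Z,H \right)} = -3 - \left(1 - 16\right) = -3 - -15 = -3 + 15 = 12$)
$\left(b{\left(g,9 \right)} - 62\right) \left(29 + z{\left(-1,-2 \right)}\right) - 30036 = \left(12 - 62\right) \left(29 - 3\right) - 30036 = - 50 \left(29 - 3\right) - 30036 = \left(-50\right) 26 - 30036 = -1300 - 30036 = -31336$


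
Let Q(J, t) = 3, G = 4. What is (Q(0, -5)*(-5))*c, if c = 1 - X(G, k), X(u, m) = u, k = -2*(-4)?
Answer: 45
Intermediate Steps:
k = 8
c = -3 (c = 1 - 1*4 = 1 - 4 = -3)
(Q(0, -5)*(-5))*c = (3*(-5))*(-3) = -15*(-3) = 45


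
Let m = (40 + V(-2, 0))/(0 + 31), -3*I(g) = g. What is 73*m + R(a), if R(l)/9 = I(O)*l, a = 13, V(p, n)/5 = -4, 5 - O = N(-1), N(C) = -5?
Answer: -10630/31 ≈ -342.90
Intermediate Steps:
O = 10 (O = 5 - 1*(-5) = 5 + 5 = 10)
V(p, n) = -20 (V(p, n) = 5*(-4) = -20)
I(g) = -g/3
R(l) = -30*l (R(l) = 9*((-1/3*10)*l) = 9*(-10*l/3) = -30*l)
m = 20/31 (m = (40 - 20)/(0 + 31) = 20/31 ≈ 0.64516)
73*m + R(a) = 73*(20/31) - 30*13 = 1460/31 - 390 = -10630/31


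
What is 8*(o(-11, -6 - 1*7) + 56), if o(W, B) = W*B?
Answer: 1592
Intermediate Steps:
o(W, B) = B*W
8*(o(-11, -6 - 1*7) + 56) = 8*((-6 - 1*7)*(-11) + 56) = 8*((-6 - 7)*(-11) + 56) = 8*(-13*(-11) + 56) = 8*(143 + 56) = 8*199 = 1592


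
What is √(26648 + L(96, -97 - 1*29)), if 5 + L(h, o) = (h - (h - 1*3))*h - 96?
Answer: √26835 ≈ 163.81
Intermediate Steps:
L(h, o) = -101 + 3*h (L(h, o) = -5 + ((h - (h - 1*3))*h - 96) = -5 + ((h - (h - 3))*h - 96) = -5 + ((h - (-3 + h))*h - 96) = -5 + ((h + (3 - h))*h - 96) = -5 + (3*h - 96) = -5 + (-96 + 3*h) = -101 + 3*h)
√(26648 + L(96, -97 - 1*29)) = √(26648 + (-101 + 3*96)) = √(26648 + (-101 + 288)) = √(26648 + 187) = √26835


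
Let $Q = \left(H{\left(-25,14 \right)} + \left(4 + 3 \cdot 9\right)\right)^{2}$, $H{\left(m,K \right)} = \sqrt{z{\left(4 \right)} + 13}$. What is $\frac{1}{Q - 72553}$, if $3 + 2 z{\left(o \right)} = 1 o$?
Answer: $- \frac{95438}{6831239691} - \frac{124 \sqrt{6}}{6831239691} \approx -1.4015 \cdot 10^{-5}$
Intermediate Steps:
$z{\left(o \right)} = - \frac{3}{2} + \frac{o}{2}$ ($z{\left(o \right)} = - \frac{3}{2} + \frac{1 o}{2} = - \frac{3}{2} + \frac{o}{2}$)
$H{\left(m,K \right)} = \frac{3 \sqrt{6}}{2}$ ($H{\left(m,K \right)} = \sqrt{\left(- \frac{3}{2} + \frac{1}{2} \cdot 4\right) + 13} = \sqrt{\left(- \frac{3}{2} + 2\right) + 13} = \sqrt{\frac{1}{2} + 13} = \sqrt{\frac{27}{2}} = \frac{3 \sqrt{6}}{2}$)
$Q = \left(31 + \frac{3 \sqrt{6}}{2}\right)^{2}$ ($Q = \left(\frac{3 \sqrt{6}}{2} + \left(4 + 3 \cdot 9\right)\right)^{2} = \left(\frac{3 \sqrt{6}}{2} + \left(4 + 27\right)\right)^{2} = \left(\frac{3 \sqrt{6}}{2} + 31\right)^{2} = \left(31 + \frac{3 \sqrt{6}}{2}\right)^{2} \approx 1202.3$)
$\frac{1}{Q - 72553} = \frac{1}{\left(\frac{1949}{2} + 93 \sqrt{6}\right) - 72553} = \frac{1}{- \frac{143157}{2} + 93 \sqrt{6}}$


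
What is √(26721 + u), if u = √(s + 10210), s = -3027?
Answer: √(26721 + √7183) ≈ 163.72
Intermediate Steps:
u = √7183 (u = √(-3027 + 10210) = √7183 ≈ 84.753)
√(26721 + u) = √(26721 + √7183)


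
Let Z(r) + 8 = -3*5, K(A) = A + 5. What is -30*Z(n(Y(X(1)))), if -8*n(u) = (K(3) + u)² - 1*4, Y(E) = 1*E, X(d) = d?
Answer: 690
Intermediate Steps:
K(A) = 5 + A
Y(E) = E
n(u) = ½ - (8 + u)²/8 (n(u) = -(((5 + 3) + u)² - 1*4)/8 = -((8 + u)² - 4)/8 = -(-4 + (8 + u)²)/8 = ½ - (8 + u)²/8)
Z(r) = -23 (Z(r) = -8 - 3*5 = -8 - 15 = -23)
-30*Z(n(Y(X(1)))) = -30*(-23) = 690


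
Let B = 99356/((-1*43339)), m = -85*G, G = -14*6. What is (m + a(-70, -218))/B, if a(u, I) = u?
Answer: -153203365/49678 ≈ -3083.9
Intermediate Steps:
G = -84
m = 7140 (m = -85*(-84) = 7140)
B = -99356/43339 (B = 99356/(-43339) = 99356*(-1/43339) = -99356/43339 ≈ -2.2925)
(m + a(-70, -218))/B = (7140 - 70)/(-99356/43339) = 7070*(-43339/99356) = -153203365/49678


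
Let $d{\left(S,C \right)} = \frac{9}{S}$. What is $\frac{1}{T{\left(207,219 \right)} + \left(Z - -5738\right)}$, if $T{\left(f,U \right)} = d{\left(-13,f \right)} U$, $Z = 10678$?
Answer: $\frac{13}{211437} \approx 6.1484 \cdot 10^{-5}$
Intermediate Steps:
$T{\left(f,U \right)} = - \frac{9 U}{13}$ ($T{\left(f,U \right)} = \frac{9}{-13} U = 9 \left(- \frac{1}{13}\right) U = - \frac{9 U}{13}$)
$\frac{1}{T{\left(207,219 \right)} + \left(Z - -5738\right)} = \frac{1}{\left(- \frac{9}{13}\right) 219 + \left(10678 - -5738\right)} = \frac{1}{- \frac{1971}{13} + \left(10678 + 5738\right)} = \frac{1}{- \frac{1971}{13} + 16416} = \frac{1}{\frac{211437}{13}} = \frac{13}{211437}$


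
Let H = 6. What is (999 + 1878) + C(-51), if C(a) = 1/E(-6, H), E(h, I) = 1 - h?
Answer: 20140/7 ≈ 2877.1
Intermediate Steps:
C(a) = ⅐ (C(a) = 1/(1 - 1*(-6)) = 1/(1 + 6) = 1/7 = ⅐)
(999 + 1878) + C(-51) = (999 + 1878) + ⅐ = 2877 + ⅐ = 20140/7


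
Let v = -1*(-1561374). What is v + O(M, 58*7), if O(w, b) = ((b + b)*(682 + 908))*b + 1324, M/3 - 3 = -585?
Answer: 525741178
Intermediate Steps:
M = -1746 (M = 9 + 3*(-585) = 9 - 1755 = -1746)
v = 1561374
O(w, b) = 1324 + 3180*b² (O(w, b) = ((2*b)*1590)*b + 1324 = (3180*b)*b + 1324 = 3180*b² + 1324 = 1324 + 3180*b²)
v + O(M, 58*7) = 1561374 + (1324 + 3180*(58*7)²) = 1561374 + (1324 + 3180*406²) = 1561374 + (1324 + 3180*164836) = 1561374 + (1324 + 524178480) = 1561374 + 524179804 = 525741178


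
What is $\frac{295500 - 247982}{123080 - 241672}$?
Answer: $- \frac{23759}{59296} \approx -0.40068$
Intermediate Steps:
$\frac{295500 - 247982}{123080 - 241672} = \frac{47518}{123080 - 241672} = \frac{47518}{-118592} = 47518 \left(- \frac{1}{118592}\right) = - \frac{23759}{59296}$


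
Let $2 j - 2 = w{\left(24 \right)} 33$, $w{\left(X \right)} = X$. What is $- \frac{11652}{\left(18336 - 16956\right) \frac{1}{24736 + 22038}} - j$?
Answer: $- \frac{45463209}{115} \approx -3.9533 \cdot 10^{5}$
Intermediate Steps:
$j = 397$ ($j = 1 + \frac{24 \cdot 33}{2} = 1 + \frac{1}{2} \cdot 792 = 1 + 396 = 397$)
$- \frac{11652}{\left(18336 - 16956\right) \frac{1}{24736 + 22038}} - j = - \frac{11652}{\left(18336 - 16956\right) \frac{1}{24736 + 22038}} - 397 = - \frac{11652}{1380 \cdot \frac{1}{46774}} - 397 = - \frac{11652}{\frac{690}{23387}} - 397 = \left(-11652\right) \frac{23387}{690} - 397 = - \frac{45417554}{115} - 397 = - \frac{45463209}{115}$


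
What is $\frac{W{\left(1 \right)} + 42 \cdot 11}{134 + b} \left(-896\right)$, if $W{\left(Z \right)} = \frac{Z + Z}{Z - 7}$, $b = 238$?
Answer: $- \frac{310240}{279} \approx -1112.0$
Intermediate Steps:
$W{\left(Z \right)} = \frac{2 Z}{-7 + Z}$
$\frac{W{\left(1 \right)} + 42 \cdot 11}{134 + b} \left(-896\right) = \frac{2 \cdot 1 \frac{1}{-7 + 1} + 42 \cdot 11}{134 + 238} \left(-896\right) = \frac{2 \cdot 1 \frac{1}{-6} + 462}{372} \left(-896\right) = \left(2 \cdot 1 \left(- \frac{1}{6}\right) + 462\right) \frac{1}{372} \left(-896\right) = \left(- \frac{1}{3} + 462\right) \frac{1}{372} \left(-896\right) = \frac{1385}{3} \cdot \frac{1}{372} \left(-896\right) = \frac{1385}{1116} \left(-896\right) = - \frac{310240}{279}$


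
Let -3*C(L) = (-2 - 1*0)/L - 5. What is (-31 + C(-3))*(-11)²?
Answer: -32186/9 ≈ -3576.2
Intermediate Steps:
C(L) = 5/3 + 2/(3*L) (C(L) = -((-2 - 1*0)/L - 5)/3 = -((-2 + 0)/L - 5)/3 = -(-2/L - 5)/3 = -(-5 - 2/L)/3 = 5/3 + 2/(3*L))
(-31 + C(-3))*(-11)² = (-31 + (⅓)*(2 + 5*(-3))/(-3))*(-11)² = (-31 + (⅓)*(-⅓)*(2 - 15))*121 = (-31 + (⅓)*(-⅓)*(-13))*121 = (-31 + 13/9)*121 = -266/9*121 = -32186/9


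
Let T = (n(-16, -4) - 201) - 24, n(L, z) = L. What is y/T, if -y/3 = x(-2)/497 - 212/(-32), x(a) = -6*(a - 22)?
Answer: 82479/958216 ≈ 0.086076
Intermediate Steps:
x(a) = 132 - 6*a (x(a) = -6*(-22 + a) = 132 - 6*a)
T = -241 (T = (-16 - 201) - 24 = -217 - 24 = -241)
y = -82479/3976 (y = -3*((132 - 6*(-2))/497 - 212/(-32)) = -3*((132 + 12)*(1/497) - 212*(-1/32)) = -3*(144*(1/497) + 53/8) = -3*(144/497 + 53/8) = -3*27493/3976 = -82479/3976 ≈ -20.744)
y/T = -82479/3976/(-241) = -82479/3976*(-1/241) = 82479/958216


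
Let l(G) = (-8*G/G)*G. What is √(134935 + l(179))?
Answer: √133503 ≈ 365.38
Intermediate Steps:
l(G) = -8*G (l(G) = (-8*1)*G = -8*G)
√(134935 + l(179)) = √(134935 - 8*179) = √(134935 - 1432) = √133503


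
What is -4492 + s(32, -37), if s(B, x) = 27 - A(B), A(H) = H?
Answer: -4497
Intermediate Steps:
s(B, x) = 27 - B
-4492 + s(32, -37) = -4492 + (27 - 1*32) = -4492 + (27 - 32) = -4492 - 5 = -4497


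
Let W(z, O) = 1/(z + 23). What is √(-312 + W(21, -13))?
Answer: I*√150997/22 ≈ 17.663*I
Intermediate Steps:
W(z, O) = 1/(23 + z)
√(-312 + W(21, -13)) = √(-312 + 1/(23 + 21)) = √(-312 + 1/44) = √(-13727/44) = I*√150997/22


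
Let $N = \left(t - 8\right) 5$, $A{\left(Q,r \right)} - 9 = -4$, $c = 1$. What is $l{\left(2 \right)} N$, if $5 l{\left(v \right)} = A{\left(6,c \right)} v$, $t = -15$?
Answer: $-230$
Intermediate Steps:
$A{\left(Q,r \right)} = 5$ ($A{\left(Q,r \right)} = 9 - 4 = 5$)
$l{\left(v \right)} = v$ ($l{\left(v \right)} = \frac{5 v}{5} = v$)
$N = -115$ ($N = \left(-15 - 8\right) 5 = \left(-23\right) 5 = -115$)
$l{\left(2 \right)} N = 2 \left(-115\right) = -230$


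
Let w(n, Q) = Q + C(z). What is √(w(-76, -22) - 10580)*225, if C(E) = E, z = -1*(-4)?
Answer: 225*I*√10598 ≈ 23163.0*I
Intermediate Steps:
z = 4
w(n, Q) = 4 + Q (w(n, Q) = Q + 4 = 4 + Q)
√(w(-76, -22) - 10580)*225 = √((4 - 22) - 10580)*225 = √(-18 - 10580)*225 = √(-10598)*225 = (I*√10598)*225 = 225*I*√10598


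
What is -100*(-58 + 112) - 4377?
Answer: -9777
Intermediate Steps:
-100*(-58 + 112) - 4377 = -100*54 - 4377 = -5400 - 4377 = -9777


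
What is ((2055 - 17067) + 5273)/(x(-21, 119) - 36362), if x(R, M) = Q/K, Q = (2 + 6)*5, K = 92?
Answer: 223997/836316 ≈ 0.26784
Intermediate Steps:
Q = 40 (Q = 8*5 = 40)
x(R, M) = 10/23 (x(R, M) = 40/92 = 40*(1/92) = 10/23)
((2055 - 17067) + 5273)/(x(-21, 119) - 36362) = ((2055 - 17067) + 5273)/(10/23 - 36362) = (-15012 + 5273)/(-836316/23) = -9739*(-23/836316) = 223997/836316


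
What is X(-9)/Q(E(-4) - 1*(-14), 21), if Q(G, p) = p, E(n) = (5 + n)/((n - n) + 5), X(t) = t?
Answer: -3/7 ≈ -0.42857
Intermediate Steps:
E(n) = 1 + n/5 (E(n) = (5 + n)/(0 + 5) = (5 + n)/5 = (5 + n)*(1/5) = 1 + n/5)
X(-9)/Q(E(-4) - 1*(-14), 21) = -9/21 = -9*1/21 = -3/7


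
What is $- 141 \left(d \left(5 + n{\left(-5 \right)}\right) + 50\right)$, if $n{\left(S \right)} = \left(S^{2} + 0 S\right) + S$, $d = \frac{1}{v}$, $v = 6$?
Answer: $- \frac{15275}{2} \approx -7637.5$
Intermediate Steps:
$d = \frac{1}{6} \approx 0.16667$
$n{\left(S \right)} = S + S^{2}$ ($n{\left(S \right)} = \left(S^{2} + 0\right) + S = S^{2} + S = S + S^{2}$)
$- 141 \left(d \left(5 + n{\left(-5 \right)}\right) + 50\right) = - 141 \left(\frac{5 - 5 \left(1 - 5\right)}{6} + 50\right) = - 141 \left(\frac{5 - -20}{6} + 50\right) = - 141 \left(\frac{5 + 20}{6} + 50\right) = - 141 \left(\frac{1}{6} \cdot 25 + 50\right) = - 141 \left(\frac{25}{6} + 50\right) = \left(-141\right) \frac{325}{6} = - \frac{15275}{2}$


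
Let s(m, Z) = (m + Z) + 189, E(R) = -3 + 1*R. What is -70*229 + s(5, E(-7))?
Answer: -15846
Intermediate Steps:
E(R) = -3 + R
s(m, Z) = 189 + Z + m (s(m, Z) = (Z + m) + 189 = 189 + Z + m)
-70*229 + s(5, E(-7)) = -70*229 + (189 + (-3 - 7) + 5) = -16030 + (189 - 10 + 5) = -16030 + 184 = -15846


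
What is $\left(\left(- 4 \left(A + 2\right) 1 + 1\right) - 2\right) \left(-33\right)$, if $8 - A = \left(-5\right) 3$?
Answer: $3333$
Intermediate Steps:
$A = 23$ ($A = 8 - \left(-5\right) 3 = 8 - -15 = 8 + 15 = 23$)
$\left(\left(- 4 \left(A + 2\right) 1 + 1\right) - 2\right) \left(-33\right) = \left(\left(- 4 \left(23 + 2\right) 1 + 1\right) - 2\right) \left(-33\right) = \left(\left(- 4 \cdot 25 \cdot 1 + 1\right) - 2\right) \left(-33\right) = \left(\left(\left(-4\right) 25 + 1\right) - 2\right) \left(-33\right) = \left(\left(-100 + 1\right) - 2\right) \left(-33\right) = \left(-99 - 2\right) \left(-33\right) = \left(-101\right) \left(-33\right) = 3333$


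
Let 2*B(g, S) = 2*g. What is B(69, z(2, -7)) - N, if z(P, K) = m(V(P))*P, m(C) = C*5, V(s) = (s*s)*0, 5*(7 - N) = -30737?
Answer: -30427/5 ≈ -6085.4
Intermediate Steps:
N = 30772/5 (N = 7 - ⅕*(-30737) = 7 + 30737/5 = 30772/5 ≈ 6154.4)
V(s) = 0 (V(s) = s²*0 = 0)
m(C) = 5*C
z(P, K) = 0 (z(P, K) = (5*0)*P = 0*P = 0)
B(g, S) = g (B(g, S) = (2*g)/2 = g)
B(69, z(2, -7)) - N = 69 - 1*30772/5 = 69 - 30772/5 = -30427/5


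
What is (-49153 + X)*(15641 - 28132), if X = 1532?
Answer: 594833911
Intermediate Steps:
(-49153 + X)*(15641 - 28132) = (-49153 + 1532)*(15641 - 28132) = -47621*(-12491) = 594833911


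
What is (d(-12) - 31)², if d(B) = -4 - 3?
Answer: 1444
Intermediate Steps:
d(B) = -7
(d(-12) - 31)² = (-7 - 31)² = (-38)² = 1444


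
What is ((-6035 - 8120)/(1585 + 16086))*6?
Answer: -84930/17671 ≈ -4.8062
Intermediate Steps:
((-6035 - 8120)/(1585 + 16086))*6 = -14155/17671*6 = -84930/17671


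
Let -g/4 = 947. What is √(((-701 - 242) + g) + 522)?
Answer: I*√4209 ≈ 64.877*I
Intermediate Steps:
g = -3788 (g = -4*947 = -3788)
√(((-701 - 242) + g) + 522) = √(((-701 - 242) - 3788) + 522) = √((-943 - 3788) + 522) = √(-4731 + 522) = √(-4209) = I*√4209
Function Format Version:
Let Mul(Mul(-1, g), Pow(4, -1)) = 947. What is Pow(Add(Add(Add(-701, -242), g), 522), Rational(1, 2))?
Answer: Mul(I, Pow(4209, Rational(1, 2))) ≈ Mul(64.877, I)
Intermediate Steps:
g = -3788 (g = Mul(-4, 947) = -3788)
Pow(Add(Add(Add(-701, -242), g), 522), Rational(1, 2)) = Pow(Add(Add(Add(-701, -242), -3788), 522), Rational(1, 2)) = Pow(Add(Add(-943, -3788), 522), Rational(1, 2)) = Pow(Add(-4731, 522), Rational(1, 2)) = Pow(-4209, Rational(1, 2)) = Mul(I, Pow(4209, Rational(1, 2)))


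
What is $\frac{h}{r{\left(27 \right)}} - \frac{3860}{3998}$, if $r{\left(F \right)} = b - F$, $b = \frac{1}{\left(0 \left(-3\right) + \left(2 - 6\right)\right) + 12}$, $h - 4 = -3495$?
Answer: $\frac{55413122}{429785} \approx 128.93$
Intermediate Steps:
$h = -3491$ ($h = 4 - 3495 = -3491$)
$b = \frac{1}{8}$ ($b = \frac{1}{\left(0 + \left(2 - 6\right)\right) + 12} = \frac{1}{\left(0 - 4\right) + 12} = \frac{1}{-4 + 12} = \frac{1}{8} \approx 0.125$)
$r{\left(F \right)} = \frac{1}{8} - F$
$\frac{h}{r{\left(27 \right)}} - \frac{3860}{3998} = - \frac{3491}{\frac{1}{8} - 27} - \frac{3860}{3998} = - \frac{3491}{\frac{1}{8} - 27} - \frac{1930}{1999} = - \frac{3491}{- \frac{215}{8}} - \frac{1930}{1999} = \left(-3491\right) \left(- \frac{8}{215}\right) - \frac{1930}{1999} = \frac{27928}{215} - \frac{1930}{1999} = \frac{55413122}{429785}$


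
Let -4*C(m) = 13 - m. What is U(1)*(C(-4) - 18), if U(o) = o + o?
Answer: -89/2 ≈ -44.500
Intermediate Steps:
C(m) = -13/4 + m/4 (C(m) = -(13 - m)/4 = -13/4 + m/4)
U(o) = 2*o
U(1)*(C(-4) - 18) = (2*1)*((-13/4 + (1/4)*(-4)) - 18) = 2*((-13/4 - 1) - 18) = 2*(-17/4 - 18) = 2*(-89/4) = -89/2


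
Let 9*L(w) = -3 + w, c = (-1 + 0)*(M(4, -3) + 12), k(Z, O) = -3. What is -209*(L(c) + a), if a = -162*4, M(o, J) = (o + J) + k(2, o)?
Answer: 1221605/9 ≈ 1.3573e+5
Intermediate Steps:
M(o, J) = -3 + J + o (M(o, J) = (o + J) - 3 = (J + o) - 3 = -3 + J + o)
a = -648
c = -10 (c = (-1 + 0)*((-3 - 3 + 4) + 12) = -(-2 + 12) = -1*10 = -10)
L(w) = -1/3 + w/9 (L(w) = (-3 + w)/9 = -1/3 + w/9)
-209*(L(c) + a) = -209*((-1/3 + (1/9)*(-10)) - 648) = -209*((-1/3 - 10/9) - 648) = -209*(-13/9 - 648) = -209*(-5845/9) = 1221605/9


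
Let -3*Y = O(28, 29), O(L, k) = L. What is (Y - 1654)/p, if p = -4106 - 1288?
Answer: 2495/8091 ≈ 0.30837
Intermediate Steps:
Y = -28/3 (Y = -1/3*28 = -28/3 ≈ -9.3333)
p = -5394
(Y - 1654)/p = (-28/3 - 1654)/(-5394) = -4990/3*(-1/5394) = 2495/8091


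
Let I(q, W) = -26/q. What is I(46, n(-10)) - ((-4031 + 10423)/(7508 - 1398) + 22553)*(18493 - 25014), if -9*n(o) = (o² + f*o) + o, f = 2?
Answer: 219877026934/1495 ≈ 1.4707e+8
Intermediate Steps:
n(o) = -o/3 - o²/9 (n(o) = -((o² + 2*o) + o)/9 = -(o² + 3*o)/9 = -o/3 - o²/9)
I(46, n(-10)) - ((-4031 + 10423)/(7508 - 1398) + 22553)*(18493 - 25014) = -26/46 - ((-4031 + 10423)/(7508 - 1398) + 22553)*(18493 - 25014) = -26*1/46 - (6392/6110 + 22553)*(-6521) = -13/23 - (6392*(1/6110) + 22553)*(-6521) = -13/23 - (68/65 + 22553)*(-6521) = -13/23 - 1466013*(-6521)/65 = -13/23 - 1*(-9559870773/65) = -13/23 + 9559870773/65 = 219877026934/1495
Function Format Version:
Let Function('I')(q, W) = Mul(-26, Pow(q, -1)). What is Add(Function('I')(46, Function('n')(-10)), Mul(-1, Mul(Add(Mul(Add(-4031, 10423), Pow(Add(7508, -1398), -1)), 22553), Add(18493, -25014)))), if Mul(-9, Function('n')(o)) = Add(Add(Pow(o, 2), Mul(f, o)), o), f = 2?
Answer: Rational(219877026934, 1495) ≈ 1.4707e+8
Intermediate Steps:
Function('n')(o) = Add(Mul(Rational(-1, 3), o), Mul(Rational(-1, 9), Pow(o, 2))) (Function('n')(o) = Mul(Rational(-1, 9), Add(Add(Pow(o, 2), Mul(2, o)), o)) = Mul(Rational(-1, 9), Add(Pow(o, 2), Mul(3, o))) = Add(Mul(Rational(-1, 3), o), Mul(Rational(-1, 9), Pow(o, 2))))
Add(Function('I')(46, Function('n')(-10)), Mul(-1, Mul(Add(Mul(Add(-4031, 10423), Pow(Add(7508, -1398), -1)), 22553), Add(18493, -25014)))) = Add(Mul(-26, Pow(46, -1)), Mul(-1, Mul(Add(Mul(Add(-4031, 10423), Pow(Add(7508, -1398), -1)), 22553), Add(18493, -25014)))) = Add(Mul(-26, Rational(1, 46)), Mul(-1, Mul(Add(Mul(6392, Pow(6110, -1)), 22553), -6521))) = Add(Rational(-13, 23), Mul(-1, Mul(Add(Mul(6392, Rational(1, 6110)), 22553), -6521))) = Add(Rational(-13, 23), Mul(-1, Mul(Add(Rational(68, 65), 22553), -6521))) = Add(Rational(-13, 23), Mul(-1, Mul(Rational(1466013, 65), -6521))) = Add(Rational(-13, 23), Mul(-1, Rational(-9559870773, 65))) = Add(Rational(-13, 23), Rational(9559870773, 65)) = Rational(219877026934, 1495)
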